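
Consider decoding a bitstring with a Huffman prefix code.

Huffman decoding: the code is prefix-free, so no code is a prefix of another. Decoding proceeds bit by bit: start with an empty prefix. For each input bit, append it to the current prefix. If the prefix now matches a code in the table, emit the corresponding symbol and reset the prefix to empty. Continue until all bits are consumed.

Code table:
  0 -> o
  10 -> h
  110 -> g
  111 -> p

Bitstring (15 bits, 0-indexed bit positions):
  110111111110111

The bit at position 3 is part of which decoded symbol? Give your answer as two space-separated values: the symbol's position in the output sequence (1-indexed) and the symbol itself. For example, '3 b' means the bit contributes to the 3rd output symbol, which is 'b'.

Bit 0: prefix='1' (no match yet)
Bit 1: prefix='11' (no match yet)
Bit 2: prefix='110' -> emit 'g', reset
Bit 3: prefix='1' (no match yet)
Bit 4: prefix='11' (no match yet)
Bit 5: prefix='111' -> emit 'p', reset
Bit 6: prefix='1' (no match yet)
Bit 7: prefix='11' (no match yet)

Answer: 2 p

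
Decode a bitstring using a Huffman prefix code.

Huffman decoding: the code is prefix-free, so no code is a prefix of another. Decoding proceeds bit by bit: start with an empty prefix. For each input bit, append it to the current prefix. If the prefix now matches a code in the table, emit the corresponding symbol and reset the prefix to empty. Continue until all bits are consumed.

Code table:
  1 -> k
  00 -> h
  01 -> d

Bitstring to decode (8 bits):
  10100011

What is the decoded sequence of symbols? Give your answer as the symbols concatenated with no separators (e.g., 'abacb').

Answer: kdhdk

Derivation:
Bit 0: prefix='1' -> emit 'k', reset
Bit 1: prefix='0' (no match yet)
Bit 2: prefix='01' -> emit 'd', reset
Bit 3: prefix='0' (no match yet)
Bit 4: prefix='00' -> emit 'h', reset
Bit 5: prefix='0' (no match yet)
Bit 6: prefix='01' -> emit 'd', reset
Bit 7: prefix='1' -> emit 'k', reset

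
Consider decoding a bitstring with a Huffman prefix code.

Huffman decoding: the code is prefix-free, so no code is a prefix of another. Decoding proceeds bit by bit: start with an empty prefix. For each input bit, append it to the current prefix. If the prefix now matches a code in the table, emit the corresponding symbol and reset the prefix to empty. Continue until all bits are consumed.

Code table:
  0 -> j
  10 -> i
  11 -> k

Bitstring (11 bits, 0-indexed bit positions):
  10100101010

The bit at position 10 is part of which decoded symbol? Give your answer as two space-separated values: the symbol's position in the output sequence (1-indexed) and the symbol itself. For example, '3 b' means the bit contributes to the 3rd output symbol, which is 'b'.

Answer: 6 i

Derivation:
Bit 0: prefix='1' (no match yet)
Bit 1: prefix='10' -> emit 'i', reset
Bit 2: prefix='1' (no match yet)
Bit 3: prefix='10' -> emit 'i', reset
Bit 4: prefix='0' -> emit 'j', reset
Bit 5: prefix='1' (no match yet)
Bit 6: prefix='10' -> emit 'i', reset
Bit 7: prefix='1' (no match yet)
Bit 8: prefix='10' -> emit 'i', reset
Bit 9: prefix='1' (no match yet)
Bit 10: prefix='10' -> emit 'i', reset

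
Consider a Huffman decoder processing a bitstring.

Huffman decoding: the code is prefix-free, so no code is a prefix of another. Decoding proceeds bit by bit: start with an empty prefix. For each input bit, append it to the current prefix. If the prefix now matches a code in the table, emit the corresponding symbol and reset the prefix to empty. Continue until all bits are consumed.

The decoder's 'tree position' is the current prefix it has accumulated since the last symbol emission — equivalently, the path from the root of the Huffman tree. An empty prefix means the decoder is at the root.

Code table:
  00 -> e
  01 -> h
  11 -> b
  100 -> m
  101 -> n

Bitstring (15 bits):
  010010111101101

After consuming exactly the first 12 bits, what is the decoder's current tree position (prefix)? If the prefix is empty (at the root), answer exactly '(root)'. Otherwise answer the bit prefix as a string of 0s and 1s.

Bit 0: prefix='0' (no match yet)
Bit 1: prefix='01' -> emit 'h', reset
Bit 2: prefix='0' (no match yet)
Bit 3: prefix='00' -> emit 'e', reset
Bit 4: prefix='1' (no match yet)
Bit 5: prefix='10' (no match yet)
Bit 6: prefix='101' -> emit 'n', reset
Bit 7: prefix='1' (no match yet)
Bit 8: prefix='11' -> emit 'b', reset
Bit 9: prefix='1' (no match yet)
Bit 10: prefix='10' (no match yet)
Bit 11: prefix='101' -> emit 'n', reset

Answer: (root)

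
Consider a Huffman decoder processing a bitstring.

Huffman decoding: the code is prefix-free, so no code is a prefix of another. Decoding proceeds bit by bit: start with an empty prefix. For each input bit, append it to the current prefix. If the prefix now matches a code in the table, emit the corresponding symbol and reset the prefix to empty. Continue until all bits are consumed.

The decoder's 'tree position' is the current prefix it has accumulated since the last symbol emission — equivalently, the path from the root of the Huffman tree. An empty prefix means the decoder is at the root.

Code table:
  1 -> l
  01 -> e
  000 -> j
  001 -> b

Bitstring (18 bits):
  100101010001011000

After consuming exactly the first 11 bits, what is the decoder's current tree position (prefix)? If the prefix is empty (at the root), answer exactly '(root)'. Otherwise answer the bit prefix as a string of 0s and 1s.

Bit 0: prefix='1' -> emit 'l', reset
Bit 1: prefix='0' (no match yet)
Bit 2: prefix='00' (no match yet)
Bit 3: prefix='001' -> emit 'b', reset
Bit 4: prefix='0' (no match yet)
Bit 5: prefix='01' -> emit 'e', reset
Bit 6: prefix='0' (no match yet)
Bit 7: prefix='01' -> emit 'e', reset
Bit 8: prefix='0' (no match yet)
Bit 9: prefix='00' (no match yet)
Bit 10: prefix='000' -> emit 'j', reset

Answer: (root)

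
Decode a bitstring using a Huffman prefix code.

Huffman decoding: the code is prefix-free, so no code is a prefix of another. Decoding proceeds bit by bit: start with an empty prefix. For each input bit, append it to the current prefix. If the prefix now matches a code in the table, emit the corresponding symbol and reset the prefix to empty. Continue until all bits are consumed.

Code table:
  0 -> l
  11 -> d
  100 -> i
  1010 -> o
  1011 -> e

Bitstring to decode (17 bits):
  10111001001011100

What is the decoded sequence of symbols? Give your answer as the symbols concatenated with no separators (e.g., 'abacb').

Answer: eiiei

Derivation:
Bit 0: prefix='1' (no match yet)
Bit 1: prefix='10' (no match yet)
Bit 2: prefix='101' (no match yet)
Bit 3: prefix='1011' -> emit 'e', reset
Bit 4: prefix='1' (no match yet)
Bit 5: prefix='10' (no match yet)
Bit 6: prefix='100' -> emit 'i', reset
Bit 7: prefix='1' (no match yet)
Bit 8: prefix='10' (no match yet)
Bit 9: prefix='100' -> emit 'i', reset
Bit 10: prefix='1' (no match yet)
Bit 11: prefix='10' (no match yet)
Bit 12: prefix='101' (no match yet)
Bit 13: prefix='1011' -> emit 'e', reset
Bit 14: prefix='1' (no match yet)
Bit 15: prefix='10' (no match yet)
Bit 16: prefix='100' -> emit 'i', reset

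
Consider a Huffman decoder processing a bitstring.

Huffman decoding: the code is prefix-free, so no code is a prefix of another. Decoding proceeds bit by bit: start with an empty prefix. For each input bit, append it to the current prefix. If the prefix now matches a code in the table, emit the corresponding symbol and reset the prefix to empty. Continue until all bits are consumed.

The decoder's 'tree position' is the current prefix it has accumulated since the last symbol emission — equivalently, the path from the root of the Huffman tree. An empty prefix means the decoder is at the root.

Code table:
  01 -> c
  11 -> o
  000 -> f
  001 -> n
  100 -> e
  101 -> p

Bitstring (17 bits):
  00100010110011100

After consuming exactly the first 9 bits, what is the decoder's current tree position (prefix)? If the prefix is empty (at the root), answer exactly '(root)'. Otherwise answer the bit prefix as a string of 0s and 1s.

Answer: (root)

Derivation:
Bit 0: prefix='0' (no match yet)
Bit 1: prefix='00' (no match yet)
Bit 2: prefix='001' -> emit 'n', reset
Bit 3: prefix='0' (no match yet)
Bit 4: prefix='00' (no match yet)
Bit 5: prefix='000' -> emit 'f', reset
Bit 6: prefix='1' (no match yet)
Bit 7: prefix='10' (no match yet)
Bit 8: prefix='101' -> emit 'p', reset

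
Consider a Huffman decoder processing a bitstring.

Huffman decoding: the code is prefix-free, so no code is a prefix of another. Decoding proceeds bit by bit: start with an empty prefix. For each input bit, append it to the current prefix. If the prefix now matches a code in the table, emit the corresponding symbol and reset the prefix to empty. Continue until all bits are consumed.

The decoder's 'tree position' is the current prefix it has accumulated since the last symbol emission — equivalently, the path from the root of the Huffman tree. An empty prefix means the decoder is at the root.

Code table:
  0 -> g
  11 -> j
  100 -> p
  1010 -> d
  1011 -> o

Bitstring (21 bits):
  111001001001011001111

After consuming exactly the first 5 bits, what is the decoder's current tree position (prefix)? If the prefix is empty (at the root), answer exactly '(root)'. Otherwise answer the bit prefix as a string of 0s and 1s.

Bit 0: prefix='1' (no match yet)
Bit 1: prefix='11' -> emit 'j', reset
Bit 2: prefix='1' (no match yet)
Bit 3: prefix='10' (no match yet)
Bit 4: prefix='100' -> emit 'p', reset

Answer: (root)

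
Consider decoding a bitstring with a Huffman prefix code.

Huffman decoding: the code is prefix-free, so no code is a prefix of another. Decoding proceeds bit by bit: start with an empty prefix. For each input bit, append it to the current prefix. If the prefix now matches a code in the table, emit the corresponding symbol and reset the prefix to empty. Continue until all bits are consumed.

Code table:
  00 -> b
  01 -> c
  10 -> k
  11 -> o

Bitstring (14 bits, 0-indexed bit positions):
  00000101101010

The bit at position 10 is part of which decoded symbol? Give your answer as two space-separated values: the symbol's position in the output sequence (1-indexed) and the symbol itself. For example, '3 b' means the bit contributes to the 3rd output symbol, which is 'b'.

Bit 0: prefix='0' (no match yet)
Bit 1: prefix='00' -> emit 'b', reset
Bit 2: prefix='0' (no match yet)
Bit 3: prefix='00' -> emit 'b', reset
Bit 4: prefix='0' (no match yet)
Bit 5: prefix='01' -> emit 'c', reset
Bit 6: prefix='0' (no match yet)
Bit 7: prefix='01' -> emit 'c', reset
Bit 8: prefix='1' (no match yet)
Bit 9: prefix='10' -> emit 'k', reset
Bit 10: prefix='1' (no match yet)
Bit 11: prefix='10' -> emit 'k', reset
Bit 12: prefix='1' (no match yet)
Bit 13: prefix='10' -> emit 'k', reset

Answer: 6 k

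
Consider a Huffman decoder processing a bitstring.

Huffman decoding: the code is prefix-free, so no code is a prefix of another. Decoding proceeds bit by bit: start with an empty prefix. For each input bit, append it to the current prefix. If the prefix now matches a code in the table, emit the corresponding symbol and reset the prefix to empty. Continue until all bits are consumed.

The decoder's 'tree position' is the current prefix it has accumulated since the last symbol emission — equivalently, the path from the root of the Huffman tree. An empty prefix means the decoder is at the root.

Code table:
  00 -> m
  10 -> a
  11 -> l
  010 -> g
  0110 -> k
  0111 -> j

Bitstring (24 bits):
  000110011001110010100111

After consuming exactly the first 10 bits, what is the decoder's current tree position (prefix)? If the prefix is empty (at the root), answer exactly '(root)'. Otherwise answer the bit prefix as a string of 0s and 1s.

Answer: (root)

Derivation:
Bit 0: prefix='0' (no match yet)
Bit 1: prefix='00' -> emit 'm', reset
Bit 2: prefix='0' (no match yet)
Bit 3: prefix='01' (no match yet)
Bit 4: prefix='011' (no match yet)
Bit 5: prefix='0110' -> emit 'k', reset
Bit 6: prefix='0' (no match yet)
Bit 7: prefix='01' (no match yet)
Bit 8: prefix='011' (no match yet)
Bit 9: prefix='0110' -> emit 'k', reset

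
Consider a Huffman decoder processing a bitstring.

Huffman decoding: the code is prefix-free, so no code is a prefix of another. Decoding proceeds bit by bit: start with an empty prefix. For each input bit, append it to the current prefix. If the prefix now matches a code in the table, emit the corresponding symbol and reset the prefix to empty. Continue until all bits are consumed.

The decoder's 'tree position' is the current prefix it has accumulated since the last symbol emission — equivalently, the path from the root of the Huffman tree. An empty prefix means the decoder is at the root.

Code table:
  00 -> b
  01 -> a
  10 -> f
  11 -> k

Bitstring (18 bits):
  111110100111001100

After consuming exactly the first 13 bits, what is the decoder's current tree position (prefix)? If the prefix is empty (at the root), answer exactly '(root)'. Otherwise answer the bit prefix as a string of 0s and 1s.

Answer: 0

Derivation:
Bit 0: prefix='1' (no match yet)
Bit 1: prefix='11' -> emit 'k', reset
Bit 2: prefix='1' (no match yet)
Bit 3: prefix='11' -> emit 'k', reset
Bit 4: prefix='1' (no match yet)
Bit 5: prefix='10' -> emit 'f', reset
Bit 6: prefix='1' (no match yet)
Bit 7: prefix='10' -> emit 'f', reset
Bit 8: prefix='0' (no match yet)
Bit 9: prefix='01' -> emit 'a', reset
Bit 10: prefix='1' (no match yet)
Bit 11: prefix='11' -> emit 'k', reset
Bit 12: prefix='0' (no match yet)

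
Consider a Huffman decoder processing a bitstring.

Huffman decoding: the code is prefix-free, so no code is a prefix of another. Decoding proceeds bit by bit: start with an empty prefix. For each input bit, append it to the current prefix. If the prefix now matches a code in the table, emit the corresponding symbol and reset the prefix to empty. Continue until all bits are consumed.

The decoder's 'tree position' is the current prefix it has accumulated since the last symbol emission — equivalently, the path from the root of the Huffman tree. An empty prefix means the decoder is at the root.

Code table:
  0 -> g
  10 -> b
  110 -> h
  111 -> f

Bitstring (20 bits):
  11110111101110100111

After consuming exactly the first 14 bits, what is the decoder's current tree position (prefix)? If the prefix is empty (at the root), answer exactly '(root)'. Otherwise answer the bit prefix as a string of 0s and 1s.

Bit 0: prefix='1' (no match yet)
Bit 1: prefix='11' (no match yet)
Bit 2: prefix='111' -> emit 'f', reset
Bit 3: prefix='1' (no match yet)
Bit 4: prefix='10' -> emit 'b', reset
Bit 5: prefix='1' (no match yet)
Bit 6: prefix='11' (no match yet)
Bit 7: prefix='111' -> emit 'f', reset
Bit 8: prefix='1' (no match yet)
Bit 9: prefix='10' -> emit 'b', reset
Bit 10: prefix='1' (no match yet)
Bit 11: prefix='11' (no match yet)
Bit 12: prefix='111' -> emit 'f', reset
Bit 13: prefix='0' -> emit 'g', reset

Answer: (root)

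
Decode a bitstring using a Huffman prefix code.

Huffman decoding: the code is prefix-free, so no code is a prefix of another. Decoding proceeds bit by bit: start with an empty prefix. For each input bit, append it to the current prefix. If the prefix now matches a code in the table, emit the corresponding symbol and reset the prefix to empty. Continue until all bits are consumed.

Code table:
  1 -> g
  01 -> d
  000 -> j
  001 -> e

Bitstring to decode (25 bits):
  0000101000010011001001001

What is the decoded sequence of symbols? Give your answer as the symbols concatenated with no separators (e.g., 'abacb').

Bit 0: prefix='0' (no match yet)
Bit 1: prefix='00' (no match yet)
Bit 2: prefix='000' -> emit 'j', reset
Bit 3: prefix='0' (no match yet)
Bit 4: prefix='01' -> emit 'd', reset
Bit 5: prefix='0' (no match yet)
Bit 6: prefix='01' -> emit 'd', reset
Bit 7: prefix='0' (no match yet)
Bit 8: prefix='00' (no match yet)
Bit 9: prefix='000' -> emit 'j', reset
Bit 10: prefix='0' (no match yet)
Bit 11: prefix='01' -> emit 'd', reset
Bit 12: prefix='0' (no match yet)
Bit 13: prefix='00' (no match yet)
Bit 14: prefix='001' -> emit 'e', reset
Bit 15: prefix='1' -> emit 'g', reset
Bit 16: prefix='0' (no match yet)
Bit 17: prefix='00' (no match yet)
Bit 18: prefix='001' -> emit 'e', reset
Bit 19: prefix='0' (no match yet)
Bit 20: prefix='00' (no match yet)
Bit 21: prefix='001' -> emit 'e', reset
Bit 22: prefix='0' (no match yet)
Bit 23: prefix='00' (no match yet)
Bit 24: prefix='001' -> emit 'e', reset

Answer: jddjdegeee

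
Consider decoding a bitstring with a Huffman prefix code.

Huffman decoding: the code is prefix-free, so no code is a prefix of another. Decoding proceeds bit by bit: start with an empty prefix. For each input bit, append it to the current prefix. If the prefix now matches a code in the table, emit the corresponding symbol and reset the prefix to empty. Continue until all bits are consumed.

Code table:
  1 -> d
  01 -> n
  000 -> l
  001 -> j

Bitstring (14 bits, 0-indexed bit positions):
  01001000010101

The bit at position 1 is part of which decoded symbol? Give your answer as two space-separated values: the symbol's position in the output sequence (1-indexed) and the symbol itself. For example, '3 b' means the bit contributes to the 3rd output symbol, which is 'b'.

Bit 0: prefix='0' (no match yet)
Bit 1: prefix='01' -> emit 'n', reset
Bit 2: prefix='0' (no match yet)
Bit 3: prefix='00' (no match yet)
Bit 4: prefix='001' -> emit 'j', reset
Bit 5: prefix='0' (no match yet)

Answer: 1 n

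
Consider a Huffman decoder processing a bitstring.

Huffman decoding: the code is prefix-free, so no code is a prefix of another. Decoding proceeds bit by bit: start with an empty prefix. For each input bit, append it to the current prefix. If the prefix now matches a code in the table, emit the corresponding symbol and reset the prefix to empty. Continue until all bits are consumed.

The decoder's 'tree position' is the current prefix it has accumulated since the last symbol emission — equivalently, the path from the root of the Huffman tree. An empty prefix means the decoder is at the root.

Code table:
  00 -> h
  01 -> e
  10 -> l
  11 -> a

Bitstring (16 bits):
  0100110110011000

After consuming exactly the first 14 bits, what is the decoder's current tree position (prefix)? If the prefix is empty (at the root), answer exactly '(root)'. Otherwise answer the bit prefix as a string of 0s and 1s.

Answer: (root)

Derivation:
Bit 0: prefix='0' (no match yet)
Bit 1: prefix='01' -> emit 'e', reset
Bit 2: prefix='0' (no match yet)
Bit 3: prefix='00' -> emit 'h', reset
Bit 4: prefix='1' (no match yet)
Bit 5: prefix='11' -> emit 'a', reset
Bit 6: prefix='0' (no match yet)
Bit 7: prefix='01' -> emit 'e', reset
Bit 8: prefix='1' (no match yet)
Bit 9: prefix='10' -> emit 'l', reset
Bit 10: prefix='0' (no match yet)
Bit 11: prefix='01' -> emit 'e', reset
Bit 12: prefix='1' (no match yet)
Bit 13: prefix='10' -> emit 'l', reset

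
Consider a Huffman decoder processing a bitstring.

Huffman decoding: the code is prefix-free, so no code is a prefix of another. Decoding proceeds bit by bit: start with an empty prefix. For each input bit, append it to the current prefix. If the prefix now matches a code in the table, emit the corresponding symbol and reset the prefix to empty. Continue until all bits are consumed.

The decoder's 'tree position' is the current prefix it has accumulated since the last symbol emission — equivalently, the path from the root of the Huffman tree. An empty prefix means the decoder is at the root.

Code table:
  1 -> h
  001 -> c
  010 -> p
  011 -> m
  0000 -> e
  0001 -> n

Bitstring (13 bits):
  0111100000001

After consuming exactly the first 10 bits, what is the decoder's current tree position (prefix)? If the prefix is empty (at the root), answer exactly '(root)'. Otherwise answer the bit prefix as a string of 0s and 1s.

Bit 0: prefix='0' (no match yet)
Bit 1: prefix='01' (no match yet)
Bit 2: prefix='011' -> emit 'm', reset
Bit 3: prefix='1' -> emit 'h', reset
Bit 4: prefix='1' -> emit 'h', reset
Bit 5: prefix='0' (no match yet)
Bit 6: prefix='00' (no match yet)
Bit 7: prefix='000' (no match yet)
Bit 8: prefix='0000' -> emit 'e', reset
Bit 9: prefix='0' (no match yet)

Answer: 0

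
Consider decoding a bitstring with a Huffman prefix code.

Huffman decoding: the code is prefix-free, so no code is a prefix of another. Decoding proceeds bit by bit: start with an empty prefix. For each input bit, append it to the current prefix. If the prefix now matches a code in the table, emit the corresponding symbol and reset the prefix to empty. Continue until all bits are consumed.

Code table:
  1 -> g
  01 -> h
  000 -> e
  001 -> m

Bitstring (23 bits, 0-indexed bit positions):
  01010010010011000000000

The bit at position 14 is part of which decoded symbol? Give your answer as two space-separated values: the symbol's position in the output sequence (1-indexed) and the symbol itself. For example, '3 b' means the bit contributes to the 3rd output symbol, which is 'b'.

Bit 0: prefix='0' (no match yet)
Bit 1: prefix='01' -> emit 'h', reset
Bit 2: prefix='0' (no match yet)
Bit 3: prefix='01' -> emit 'h', reset
Bit 4: prefix='0' (no match yet)
Bit 5: prefix='00' (no match yet)
Bit 6: prefix='001' -> emit 'm', reset
Bit 7: prefix='0' (no match yet)
Bit 8: prefix='00' (no match yet)
Bit 9: prefix='001' -> emit 'm', reset
Bit 10: prefix='0' (no match yet)
Bit 11: prefix='00' (no match yet)
Bit 12: prefix='001' -> emit 'm', reset
Bit 13: prefix='1' -> emit 'g', reset
Bit 14: prefix='0' (no match yet)
Bit 15: prefix='00' (no match yet)
Bit 16: prefix='000' -> emit 'e', reset
Bit 17: prefix='0' (no match yet)
Bit 18: prefix='00' (no match yet)

Answer: 7 e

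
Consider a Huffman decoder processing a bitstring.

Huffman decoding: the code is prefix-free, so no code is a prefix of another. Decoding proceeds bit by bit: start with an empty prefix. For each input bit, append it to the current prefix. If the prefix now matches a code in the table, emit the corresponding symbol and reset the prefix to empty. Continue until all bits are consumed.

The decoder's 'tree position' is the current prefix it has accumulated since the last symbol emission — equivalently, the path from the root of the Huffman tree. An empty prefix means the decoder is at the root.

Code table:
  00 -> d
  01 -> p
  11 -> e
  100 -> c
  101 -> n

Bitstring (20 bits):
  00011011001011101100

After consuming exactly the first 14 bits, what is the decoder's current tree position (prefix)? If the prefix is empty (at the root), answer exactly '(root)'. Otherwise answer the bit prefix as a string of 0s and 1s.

Bit 0: prefix='0' (no match yet)
Bit 1: prefix='00' -> emit 'd', reset
Bit 2: prefix='0' (no match yet)
Bit 3: prefix='01' -> emit 'p', reset
Bit 4: prefix='1' (no match yet)
Bit 5: prefix='10' (no match yet)
Bit 6: prefix='101' -> emit 'n', reset
Bit 7: prefix='1' (no match yet)
Bit 8: prefix='10' (no match yet)
Bit 9: prefix='100' -> emit 'c', reset
Bit 10: prefix='1' (no match yet)
Bit 11: prefix='10' (no match yet)
Bit 12: prefix='101' -> emit 'n', reset
Bit 13: prefix='1' (no match yet)

Answer: 1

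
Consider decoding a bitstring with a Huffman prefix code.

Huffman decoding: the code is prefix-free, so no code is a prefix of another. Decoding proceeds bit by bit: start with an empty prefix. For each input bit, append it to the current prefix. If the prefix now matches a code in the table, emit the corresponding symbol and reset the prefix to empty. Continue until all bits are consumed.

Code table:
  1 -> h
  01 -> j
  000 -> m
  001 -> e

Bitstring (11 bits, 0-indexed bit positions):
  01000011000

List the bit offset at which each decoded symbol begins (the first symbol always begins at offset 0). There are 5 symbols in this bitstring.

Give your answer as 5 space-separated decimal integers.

Answer: 0 2 5 7 8

Derivation:
Bit 0: prefix='0' (no match yet)
Bit 1: prefix='01' -> emit 'j', reset
Bit 2: prefix='0' (no match yet)
Bit 3: prefix='00' (no match yet)
Bit 4: prefix='000' -> emit 'm', reset
Bit 5: prefix='0' (no match yet)
Bit 6: prefix='01' -> emit 'j', reset
Bit 7: prefix='1' -> emit 'h', reset
Bit 8: prefix='0' (no match yet)
Bit 9: prefix='00' (no match yet)
Bit 10: prefix='000' -> emit 'm', reset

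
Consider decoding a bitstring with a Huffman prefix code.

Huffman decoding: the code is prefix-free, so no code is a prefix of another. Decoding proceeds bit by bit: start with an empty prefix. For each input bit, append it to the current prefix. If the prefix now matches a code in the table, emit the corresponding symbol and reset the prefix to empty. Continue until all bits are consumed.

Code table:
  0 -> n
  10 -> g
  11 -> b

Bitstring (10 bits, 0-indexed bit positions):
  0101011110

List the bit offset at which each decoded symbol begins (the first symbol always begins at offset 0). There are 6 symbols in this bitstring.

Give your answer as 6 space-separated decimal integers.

Answer: 0 1 3 5 7 9

Derivation:
Bit 0: prefix='0' -> emit 'n', reset
Bit 1: prefix='1' (no match yet)
Bit 2: prefix='10' -> emit 'g', reset
Bit 3: prefix='1' (no match yet)
Bit 4: prefix='10' -> emit 'g', reset
Bit 5: prefix='1' (no match yet)
Bit 6: prefix='11' -> emit 'b', reset
Bit 7: prefix='1' (no match yet)
Bit 8: prefix='11' -> emit 'b', reset
Bit 9: prefix='0' -> emit 'n', reset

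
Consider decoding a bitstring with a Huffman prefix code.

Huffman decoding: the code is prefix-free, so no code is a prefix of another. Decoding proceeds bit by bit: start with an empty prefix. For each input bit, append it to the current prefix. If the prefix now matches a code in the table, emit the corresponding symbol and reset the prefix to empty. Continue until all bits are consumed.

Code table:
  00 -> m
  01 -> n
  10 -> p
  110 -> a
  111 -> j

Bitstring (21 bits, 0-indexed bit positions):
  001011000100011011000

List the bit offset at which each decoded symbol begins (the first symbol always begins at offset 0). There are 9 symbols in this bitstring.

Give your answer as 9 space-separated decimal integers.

Bit 0: prefix='0' (no match yet)
Bit 1: prefix='00' -> emit 'm', reset
Bit 2: prefix='1' (no match yet)
Bit 3: prefix='10' -> emit 'p', reset
Bit 4: prefix='1' (no match yet)
Bit 5: prefix='11' (no match yet)
Bit 6: prefix='110' -> emit 'a', reset
Bit 7: prefix='0' (no match yet)
Bit 8: prefix='00' -> emit 'm', reset
Bit 9: prefix='1' (no match yet)
Bit 10: prefix='10' -> emit 'p', reset
Bit 11: prefix='0' (no match yet)
Bit 12: prefix='00' -> emit 'm', reset
Bit 13: prefix='1' (no match yet)
Bit 14: prefix='11' (no match yet)
Bit 15: prefix='110' -> emit 'a', reset
Bit 16: prefix='1' (no match yet)
Bit 17: prefix='11' (no match yet)
Bit 18: prefix='110' -> emit 'a', reset
Bit 19: prefix='0' (no match yet)
Bit 20: prefix='00' -> emit 'm', reset

Answer: 0 2 4 7 9 11 13 16 19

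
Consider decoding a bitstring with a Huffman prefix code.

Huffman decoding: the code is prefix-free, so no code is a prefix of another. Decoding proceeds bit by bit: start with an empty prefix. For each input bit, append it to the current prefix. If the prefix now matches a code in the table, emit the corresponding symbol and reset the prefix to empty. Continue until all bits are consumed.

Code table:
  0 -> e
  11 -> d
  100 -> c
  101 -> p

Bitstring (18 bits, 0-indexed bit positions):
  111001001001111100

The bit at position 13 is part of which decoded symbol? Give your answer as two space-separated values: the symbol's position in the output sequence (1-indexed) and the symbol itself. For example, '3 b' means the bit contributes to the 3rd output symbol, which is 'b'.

Bit 0: prefix='1' (no match yet)
Bit 1: prefix='11' -> emit 'd', reset
Bit 2: prefix='1' (no match yet)
Bit 3: prefix='10' (no match yet)
Bit 4: prefix='100' -> emit 'c', reset
Bit 5: prefix='1' (no match yet)
Bit 6: prefix='10' (no match yet)
Bit 7: prefix='100' -> emit 'c', reset
Bit 8: prefix='1' (no match yet)
Bit 9: prefix='10' (no match yet)
Bit 10: prefix='100' -> emit 'c', reset
Bit 11: prefix='1' (no match yet)
Bit 12: prefix='11' -> emit 'd', reset
Bit 13: prefix='1' (no match yet)
Bit 14: prefix='11' -> emit 'd', reset
Bit 15: prefix='1' (no match yet)
Bit 16: prefix='10' (no match yet)
Bit 17: prefix='100' -> emit 'c', reset

Answer: 6 d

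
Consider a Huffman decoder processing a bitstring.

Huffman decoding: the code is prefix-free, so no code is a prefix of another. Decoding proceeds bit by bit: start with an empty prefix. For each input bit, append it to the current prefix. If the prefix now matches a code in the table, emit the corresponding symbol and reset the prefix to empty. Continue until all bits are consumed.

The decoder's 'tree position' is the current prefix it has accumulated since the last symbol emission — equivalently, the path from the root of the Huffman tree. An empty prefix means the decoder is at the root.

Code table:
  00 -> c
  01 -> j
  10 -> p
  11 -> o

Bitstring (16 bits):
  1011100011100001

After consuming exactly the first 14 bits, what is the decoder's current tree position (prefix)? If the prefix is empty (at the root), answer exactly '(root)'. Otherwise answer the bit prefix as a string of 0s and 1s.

Answer: (root)

Derivation:
Bit 0: prefix='1' (no match yet)
Bit 1: prefix='10' -> emit 'p', reset
Bit 2: prefix='1' (no match yet)
Bit 3: prefix='11' -> emit 'o', reset
Bit 4: prefix='1' (no match yet)
Bit 5: prefix='10' -> emit 'p', reset
Bit 6: prefix='0' (no match yet)
Bit 7: prefix='00' -> emit 'c', reset
Bit 8: prefix='1' (no match yet)
Bit 9: prefix='11' -> emit 'o', reset
Bit 10: prefix='1' (no match yet)
Bit 11: prefix='10' -> emit 'p', reset
Bit 12: prefix='0' (no match yet)
Bit 13: prefix='00' -> emit 'c', reset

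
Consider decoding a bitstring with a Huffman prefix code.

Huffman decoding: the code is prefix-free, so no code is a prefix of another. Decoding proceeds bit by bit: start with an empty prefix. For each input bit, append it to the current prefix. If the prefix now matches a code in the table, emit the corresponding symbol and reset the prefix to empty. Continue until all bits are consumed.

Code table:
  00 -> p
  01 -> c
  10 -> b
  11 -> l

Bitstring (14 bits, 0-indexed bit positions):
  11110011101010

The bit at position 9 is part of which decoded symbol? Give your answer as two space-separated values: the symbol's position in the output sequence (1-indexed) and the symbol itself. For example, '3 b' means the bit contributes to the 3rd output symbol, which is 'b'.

Bit 0: prefix='1' (no match yet)
Bit 1: prefix='11' -> emit 'l', reset
Bit 2: prefix='1' (no match yet)
Bit 3: prefix='11' -> emit 'l', reset
Bit 4: prefix='0' (no match yet)
Bit 5: prefix='00' -> emit 'p', reset
Bit 6: prefix='1' (no match yet)
Bit 7: prefix='11' -> emit 'l', reset
Bit 8: prefix='1' (no match yet)
Bit 9: prefix='10' -> emit 'b', reset
Bit 10: prefix='1' (no match yet)
Bit 11: prefix='10' -> emit 'b', reset
Bit 12: prefix='1' (no match yet)
Bit 13: prefix='10' -> emit 'b', reset

Answer: 5 b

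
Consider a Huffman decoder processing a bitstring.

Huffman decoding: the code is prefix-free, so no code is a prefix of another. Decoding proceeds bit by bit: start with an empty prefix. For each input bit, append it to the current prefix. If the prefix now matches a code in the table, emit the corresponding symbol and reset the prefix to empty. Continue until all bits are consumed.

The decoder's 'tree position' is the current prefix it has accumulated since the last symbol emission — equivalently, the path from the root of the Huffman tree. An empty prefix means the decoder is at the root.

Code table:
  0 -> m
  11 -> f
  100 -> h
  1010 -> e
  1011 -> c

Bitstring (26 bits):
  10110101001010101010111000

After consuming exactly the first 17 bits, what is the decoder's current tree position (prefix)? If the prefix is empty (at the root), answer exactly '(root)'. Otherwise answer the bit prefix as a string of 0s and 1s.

Answer: 101

Derivation:
Bit 0: prefix='1' (no match yet)
Bit 1: prefix='10' (no match yet)
Bit 2: prefix='101' (no match yet)
Bit 3: prefix='1011' -> emit 'c', reset
Bit 4: prefix='0' -> emit 'm', reset
Bit 5: prefix='1' (no match yet)
Bit 6: prefix='10' (no match yet)
Bit 7: prefix='101' (no match yet)
Bit 8: prefix='1010' -> emit 'e', reset
Bit 9: prefix='0' -> emit 'm', reset
Bit 10: prefix='1' (no match yet)
Bit 11: prefix='10' (no match yet)
Bit 12: prefix='101' (no match yet)
Bit 13: prefix='1010' -> emit 'e', reset
Bit 14: prefix='1' (no match yet)
Bit 15: prefix='10' (no match yet)
Bit 16: prefix='101' (no match yet)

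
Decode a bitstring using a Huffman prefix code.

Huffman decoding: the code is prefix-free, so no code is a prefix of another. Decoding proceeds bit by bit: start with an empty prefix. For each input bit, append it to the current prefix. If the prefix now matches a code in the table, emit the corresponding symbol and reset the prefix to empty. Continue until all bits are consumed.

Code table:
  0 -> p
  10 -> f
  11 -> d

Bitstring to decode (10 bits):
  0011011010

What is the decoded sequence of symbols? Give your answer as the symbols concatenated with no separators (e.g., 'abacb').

Answer: ppdpdpf

Derivation:
Bit 0: prefix='0' -> emit 'p', reset
Bit 1: prefix='0' -> emit 'p', reset
Bit 2: prefix='1' (no match yet)
Bit 3: prefix='11' -> emit 'd', reset
Bit 4: prefix='0' -> emit 'p', reset
Bit 5: prefix='1' (no match yet)
Bit 6: prefix='11' -> emit 'd', reset
Bit 7: prefix='0' -> emit 'p', reset
Bit 8: prefix='1' (no match yet)
Bit 9: prefix='10' -> emit 'f', reset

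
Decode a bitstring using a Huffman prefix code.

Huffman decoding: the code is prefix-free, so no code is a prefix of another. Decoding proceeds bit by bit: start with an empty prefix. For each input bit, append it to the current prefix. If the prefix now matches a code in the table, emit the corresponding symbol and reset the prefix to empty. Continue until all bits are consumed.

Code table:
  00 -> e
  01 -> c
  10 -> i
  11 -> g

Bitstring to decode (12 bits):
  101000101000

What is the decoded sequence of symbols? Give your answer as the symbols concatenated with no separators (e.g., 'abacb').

Answer: iieiie

Derivation:
Bit 0: prefix='1' (no match yet)
Bit 1: prefix='10' -> emit 'i', reset
Bit 2: prefix='1' (no match yet)
Bit 3: prefix='10' -> emit 'i', reset
Bit 4: prefix='0' (no match yet)
Bit 5: prefix='00' -> emit 'e', reset
Bit 6: prefix='1' (no match yet)
Bit 7: prefix='10' -> emit 'i', reset
Bit 8: prefix='1' (no match yet)
Bit 9: prefix='10' -> emit 'i', reset
Bit 10: prefix='0' (no match yet)
Bit 11: prefix='00' -> emit 'e', reset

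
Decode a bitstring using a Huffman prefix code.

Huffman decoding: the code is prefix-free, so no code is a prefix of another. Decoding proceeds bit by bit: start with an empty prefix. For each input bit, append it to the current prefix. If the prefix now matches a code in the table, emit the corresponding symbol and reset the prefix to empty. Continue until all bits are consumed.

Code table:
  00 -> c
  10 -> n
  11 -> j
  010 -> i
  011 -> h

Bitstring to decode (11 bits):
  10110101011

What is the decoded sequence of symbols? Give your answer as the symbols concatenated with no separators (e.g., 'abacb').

Answer: njinj

Derivation:
Bit 0: prefix='1' (no match yet)
Bit 1: prefix='10' -> emit 'n', reset
Bit 2: prefix='1' (no match yet)
Bit 3: prefix='11' -> emit 'j', reset
Bit 4: prefix='0' (no match yet)
Bit 5: prefix='01' (no match yet)
Bit 6: prefix='010' -> emit 'i', reset
Bit 7: prefix='1' (no match yet)
Bit 8: prefix='10' -> emit 'n', reset
Bit 9: prefix='1' (no match yet)
Bit 10: prefix='11' -> emit 'j', reset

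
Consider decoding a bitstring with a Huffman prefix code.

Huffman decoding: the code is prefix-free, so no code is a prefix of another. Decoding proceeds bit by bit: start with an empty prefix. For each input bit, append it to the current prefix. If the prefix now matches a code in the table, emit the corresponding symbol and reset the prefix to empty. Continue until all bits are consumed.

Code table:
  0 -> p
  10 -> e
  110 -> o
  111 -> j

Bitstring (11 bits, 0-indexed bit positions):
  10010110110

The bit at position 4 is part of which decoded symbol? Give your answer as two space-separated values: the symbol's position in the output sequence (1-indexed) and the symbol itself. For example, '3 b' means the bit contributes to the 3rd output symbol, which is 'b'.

Answer: 3 e

Derivation:
Bit 0: prefix='1' (no match yet)
Bit 1: prefix='10' -> emit 'e', reset
Bit 2: prefix='0' -> emit 'p', reset
Bit 3: prefix='1' (no match yet)
Bit 4: prefix='10' -> emit 'e', reset
Bit 5: prefix='1' (no match yet)
Bit 6: prefix='11' (no match yet)
Bit 7: prefix='110' -> emit 'o', reset
Bit 8: prefix='1' (no match yet)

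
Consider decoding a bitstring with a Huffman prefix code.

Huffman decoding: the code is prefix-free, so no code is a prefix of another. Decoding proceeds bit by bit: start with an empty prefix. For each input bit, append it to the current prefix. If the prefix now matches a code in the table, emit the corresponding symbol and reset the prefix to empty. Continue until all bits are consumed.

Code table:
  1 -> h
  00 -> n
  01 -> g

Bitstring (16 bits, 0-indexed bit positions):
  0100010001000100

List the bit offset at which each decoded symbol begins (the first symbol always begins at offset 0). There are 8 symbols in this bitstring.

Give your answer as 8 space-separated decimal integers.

Bit 0: prefix='0' (no match yet)
Bit 1: prefix='01' -> emit 'g', reset
Bit 2: prefix='0' (no match yet)
Bit 3: prefix='00' -> emit 'n', reset
Bit 4: prefix='0' (no match yet)
Bit 5: prefix='01' -> emit 'g', reset
Bit 6: prefix='0' (no match yet)
Bit 7: prefix='00' -> emit 'n', reset
Bit 8: prefix='0' (no match yet)
Bit 9: prefix='01' -> emit 'g', reset
Bit 10: prefix='0' (no match yet)
Bit 11: prefix='00' -> emit 'n', reset
Bit 12: prefix='0' (no match yet)
Bit 13: prefix='01' -> emit 'g', reset
Bit 14: prefix='0' (no match yet)
Bit 15: prefix='00' -> emit 'n', reset

Answer: 0 2 4 6 8 10 12 14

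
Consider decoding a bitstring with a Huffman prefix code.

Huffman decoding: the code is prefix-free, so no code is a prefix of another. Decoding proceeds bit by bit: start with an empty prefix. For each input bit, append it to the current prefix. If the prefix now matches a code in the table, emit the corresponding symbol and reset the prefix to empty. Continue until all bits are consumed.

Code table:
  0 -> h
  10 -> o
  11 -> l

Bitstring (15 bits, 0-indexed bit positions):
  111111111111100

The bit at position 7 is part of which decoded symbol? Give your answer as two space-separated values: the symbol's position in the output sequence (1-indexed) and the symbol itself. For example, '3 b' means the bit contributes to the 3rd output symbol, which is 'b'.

Answer: 4 l

Derivation:
Bit 0: prefix='1' (no match yet)
Bit 1: prefix='11' -> emit 'l', reset
Bit 2: prefix='1' (no match yet)
Bit 3: prefix='11' -> emit 'l', reset
Bit 4: prefix='1' (no match yet)
Bit 5: prefix='11' -> emit 'l', reset
Bit 6: prefix='1' (no match yet)
Bit 7: prefix='11' -> emit 'l', reset
Bit 8: prefix='1' (no match yet)
Bit 9: prefix='11' -> emit 'l', reset
Bit 10: prefix='1' (no match yet)
Bit 11: prefix='11' -> emit 'l', reset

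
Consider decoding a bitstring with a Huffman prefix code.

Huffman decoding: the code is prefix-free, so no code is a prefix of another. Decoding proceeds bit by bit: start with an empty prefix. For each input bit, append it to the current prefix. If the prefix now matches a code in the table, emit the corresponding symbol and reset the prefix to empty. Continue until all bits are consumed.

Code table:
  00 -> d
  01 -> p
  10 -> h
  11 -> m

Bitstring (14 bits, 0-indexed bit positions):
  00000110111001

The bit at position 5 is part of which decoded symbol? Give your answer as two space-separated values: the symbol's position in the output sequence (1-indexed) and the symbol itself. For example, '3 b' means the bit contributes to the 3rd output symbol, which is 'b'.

Answer: 3 p

Derivation:
Bit 0: prefix='0' (no match yet)
Bit 1: prefix='00' -> emit 'd', reset
Bit 2: prefix='0' (no match yet)
Bit 3: prefix='00' -> emit 'd', reset
Bit 4: prefix='0' (no match yet)
Bit 5: prefix='01' -> emit 'p', reset
Bit 6: prefix='1' (no match yet)
Bit 7: prefix='10' -> emit 'h', reset
Bit 8: prefix='1' (no match yet)
Bit 9: prefix='11' -> emit 'm', reset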